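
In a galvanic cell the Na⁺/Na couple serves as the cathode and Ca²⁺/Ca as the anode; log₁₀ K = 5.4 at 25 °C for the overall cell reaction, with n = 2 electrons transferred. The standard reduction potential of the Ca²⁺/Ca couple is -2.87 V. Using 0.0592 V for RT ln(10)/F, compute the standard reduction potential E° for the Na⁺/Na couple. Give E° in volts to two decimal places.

E°cell = (0.0592/n)·log K = (0.0592/2)(5.4) = +0.160 V.
Since Na⁺/Na is the cathode and Ca²⁺/Ca the anode, E°cell = E°(Na⁺/Na) − E°(Ca²⁺/Ca).
So E°(Na⁺/Na) = E°cell + E°(Ca²⁺/Ca) = +0.160 + (-2.87) = -2.71 V.

-2.71 V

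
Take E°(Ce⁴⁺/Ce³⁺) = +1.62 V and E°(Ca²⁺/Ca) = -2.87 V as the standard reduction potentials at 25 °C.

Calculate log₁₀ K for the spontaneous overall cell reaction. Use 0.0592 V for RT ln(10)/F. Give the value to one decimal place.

Cathode: Ce⁴⁺/Ce³⁺; anode: Ca²⁺/Ca. E°cell = +4.49 V, n = 2.
log K = nE°cell / 0.0592 = (2)(+4.49) / 0.0592 = 151.7.

151.7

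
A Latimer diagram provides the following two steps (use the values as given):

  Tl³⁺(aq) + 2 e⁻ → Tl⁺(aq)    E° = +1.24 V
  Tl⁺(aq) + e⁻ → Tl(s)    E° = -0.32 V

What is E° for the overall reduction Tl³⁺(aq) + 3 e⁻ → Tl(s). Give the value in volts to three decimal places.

+0.720 V

Standard free energies of sequential steps add: ΔG°₃ = ΔG°₁ + ΔG°₂, so n₃E°₃ = n₁E°₁ + n₂E°₂.
E°₃ = (2×+1.24 + 1×-0.32) / 3 = (+2.160) / 3 = +0.720 V.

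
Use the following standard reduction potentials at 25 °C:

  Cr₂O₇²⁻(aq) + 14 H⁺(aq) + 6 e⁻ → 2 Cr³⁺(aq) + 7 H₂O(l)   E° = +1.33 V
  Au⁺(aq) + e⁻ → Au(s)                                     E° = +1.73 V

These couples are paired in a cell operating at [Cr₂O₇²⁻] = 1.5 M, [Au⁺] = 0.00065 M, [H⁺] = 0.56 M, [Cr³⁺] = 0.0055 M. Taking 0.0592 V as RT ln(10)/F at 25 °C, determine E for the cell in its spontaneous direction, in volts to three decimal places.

Au⁺/Au is the cathode (higher E°), Cr₂O₇²⁻/Cr³⁺ the anode: E°cell = +1.73 − (+1.33) = +0.40 V, n = 6.
Overall: 6 Au⁺(aq) + 2 Cr³⁺(aq) + 7 H₂O(l) → 6 Au(s) + Cr₂O₇²⁻(aq) + 14 H⁺(aq)
Q = [Cr₂O₇²⁻]·[H⁺]^14 / ([Au⁺]^6·[Cr³⁺]^2); log Q = 20.293.
E = E° − (0.0592/n) log Q = +0.40 − (0.0592/6)(20.293) = +0.200 V.

+0.200 V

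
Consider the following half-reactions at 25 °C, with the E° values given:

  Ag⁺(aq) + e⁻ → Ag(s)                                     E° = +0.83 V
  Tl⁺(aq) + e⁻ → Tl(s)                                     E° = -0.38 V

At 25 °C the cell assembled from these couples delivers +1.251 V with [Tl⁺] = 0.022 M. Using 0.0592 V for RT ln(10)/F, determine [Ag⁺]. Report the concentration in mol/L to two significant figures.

0.11 M

Ag⁺/Ag is the cathode, Tl⁺/Tl the anode: E°cell = +1.21 V, n = 1.
Overall reaction: Ag⁺(aq) + Tl(s) → Ag(s) + Tl⁺(aq); Q = [Tl⁺]^1/[Ag⁺]^1.
From E = E° − (0.0592/n) log Q: log Q = (E° − E)·n/0.0592 = (+1.21 − (+1.251))·1/0.0592 = -0.6926.
So 1·log[Ag⁺] = 1·log(0.022) − log Q = -1.6576 − (-0.6926) = -0.9650; [Ag⁺] = 10^(-0.9650) ≈ 0.11 M.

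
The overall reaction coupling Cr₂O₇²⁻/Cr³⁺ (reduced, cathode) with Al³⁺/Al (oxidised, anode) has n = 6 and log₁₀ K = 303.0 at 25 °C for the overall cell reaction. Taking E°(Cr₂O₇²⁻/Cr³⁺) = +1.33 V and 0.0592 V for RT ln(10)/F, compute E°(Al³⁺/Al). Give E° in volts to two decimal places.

-1.66 V

E°cell = (0.0592/n)·log K = (0.0592/6)(303.0) = +2.990 V.
Since Cr₂O₇²⁻/Cr³⁺ is the cathode and Al³⁺/Al the anode, E°cell = E°(Cr₂O₇²⁻/Cr³⁺) − E°(Al³⁺/Al).
So E°(Al³⁺/Al) = E°(Cr₂O₇²⁻/Cr³⁺) − E°cell = (+1.33) − (+2.990) = -1.66 V.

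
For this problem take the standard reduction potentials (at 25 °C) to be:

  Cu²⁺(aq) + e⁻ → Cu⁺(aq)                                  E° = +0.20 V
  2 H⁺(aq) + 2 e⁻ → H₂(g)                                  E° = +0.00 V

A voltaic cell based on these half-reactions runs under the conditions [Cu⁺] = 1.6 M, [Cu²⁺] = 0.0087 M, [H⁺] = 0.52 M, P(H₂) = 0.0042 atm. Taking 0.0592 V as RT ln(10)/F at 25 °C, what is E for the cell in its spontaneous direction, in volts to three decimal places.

Cu²⁺/Cu⁺ is the cathode (higher E°), H⁺/H₂ the anode: E°cell = +0.20 − (+0.00) = +0.20 V, n = 2.
Overall: 2 Cu²⁺(aq) + H₂(g) → 2 Cu⁺(aq) + 2 H⁺(aq)
Q = [Cu⁺]^2·[H⁺]^2 / ([Cu²⁺]^2·P(H₂)); log Q = 6.338.
E = E° − (0.0592/n) log Q = +0.20 − (0.0592/2)(6.338) = +0.012 V.

+0.012 V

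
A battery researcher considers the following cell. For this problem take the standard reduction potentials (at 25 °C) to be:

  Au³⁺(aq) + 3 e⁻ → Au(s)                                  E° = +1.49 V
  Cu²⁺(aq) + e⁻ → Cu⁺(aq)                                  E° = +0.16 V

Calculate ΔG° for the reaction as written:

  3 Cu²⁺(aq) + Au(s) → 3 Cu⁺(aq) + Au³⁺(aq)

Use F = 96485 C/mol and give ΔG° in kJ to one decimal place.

+385.0 kJ

As written, Cu²⁺/Cu⁺ is reduced (cathode) and Au³⁺/Au is oxidised (anode), so E°cell = (+0.16) − (+1.49) = -1.33 V.
Balancing electrons gives n = 3.
ΔG° = −nFE° = −(3)(96485)(-1.33) = 384,975 J = +385.0 kJ.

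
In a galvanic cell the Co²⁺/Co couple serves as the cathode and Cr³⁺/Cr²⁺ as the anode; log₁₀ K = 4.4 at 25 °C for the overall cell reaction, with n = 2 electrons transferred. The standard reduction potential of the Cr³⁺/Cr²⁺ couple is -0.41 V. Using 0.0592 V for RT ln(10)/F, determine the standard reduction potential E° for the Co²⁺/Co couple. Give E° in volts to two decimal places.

E°cell = (0.0592/n)·log K = (0.0592/2)(4.4) = +0.130 V.
Since Co²⁺/Co is the cathode and Cr³⁺/Cr²⁺ the anode, E°cell = E°(Co²⁺/Co) − E°(Cr³⁺/Cr²⁺).
So E°(Co²⁺/Co) = E°cell + E°(Cr³⁺/Cr²⁺) = +0.130 + (-0.41) = -0.28 V.

-0.28 V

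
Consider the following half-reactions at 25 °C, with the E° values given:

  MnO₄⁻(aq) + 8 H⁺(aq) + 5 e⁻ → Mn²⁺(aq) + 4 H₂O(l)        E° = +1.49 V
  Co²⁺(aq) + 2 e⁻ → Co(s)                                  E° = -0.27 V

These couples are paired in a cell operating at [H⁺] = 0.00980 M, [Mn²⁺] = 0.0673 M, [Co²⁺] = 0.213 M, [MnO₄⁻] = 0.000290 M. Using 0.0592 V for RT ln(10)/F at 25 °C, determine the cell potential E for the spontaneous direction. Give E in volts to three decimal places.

MnO₄⁻/Mn²⁺ is the cathode (higher E°), Co²⁺/Co the anode: E°cell = +1.49 − (-0.27) = +1.76 V, n = 10.
Overall: 2 MnO₄⁻(aq) + 16 H⁺(aq) + 5 Co(s) → 2 Mn²⁺(aq) + 8 H₂O(l) + 5 Co²⁺(aq)
Q = [Mn²⁺]^2·[Co²⁺]^5 / ([MnO₄⁻]^2·[H⁺]^16); log Q = 33.514.
E = E° − (0.0592/n) log Q = +1.76 − (0.0592/10)(33.514) = +1.562 V.

+1.562 V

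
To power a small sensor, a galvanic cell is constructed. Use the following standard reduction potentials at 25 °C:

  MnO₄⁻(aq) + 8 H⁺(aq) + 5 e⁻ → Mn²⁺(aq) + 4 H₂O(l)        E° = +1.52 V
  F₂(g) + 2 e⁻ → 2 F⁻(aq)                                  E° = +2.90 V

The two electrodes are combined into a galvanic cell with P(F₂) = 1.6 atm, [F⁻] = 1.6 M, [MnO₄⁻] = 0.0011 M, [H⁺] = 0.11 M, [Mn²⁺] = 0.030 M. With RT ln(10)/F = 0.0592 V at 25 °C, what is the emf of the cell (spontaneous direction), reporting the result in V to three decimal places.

F₂/F⁻ is the cathode (higher E°), MnO₄⁻/Mn²⁺ the anode: E°cell = +2.90 − (+1.52) = +1.38 V, n = 10.
Overall: 5 F₂(g) + 2 Mn²⁺(aq) + 8 H₂O(l) → 10 F⁻(aq) + 2 MnO₄⁻(aq) + 16 H⁺(aq)
Q = [F⁻]^10·[MnO₄⁻]^2·[H⁺]^16 / (P(F₂)^5·[Mn²⁺]^2); log Q = -17.189.
E = E° − (0.0592/n) log Q = +1.38 − (0.0592/10)(-17.189) = +1.482 V.

+1.482 V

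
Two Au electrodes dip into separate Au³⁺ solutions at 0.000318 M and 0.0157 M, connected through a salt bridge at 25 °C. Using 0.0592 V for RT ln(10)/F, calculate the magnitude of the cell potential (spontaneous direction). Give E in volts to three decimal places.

For a concentration cell E°cell = 0. The 0.0157 M side is the cathode (reduction is favoured where [Au³⁺] is higher).
With n = 3, E = −(0.0592/3) log([Au³⁺]ₐₙ/[Au³⁺]꜀ₐₜ) = −(0.0592/3) log(0.000318/0.0157) = −(0.0592/3)(-1.693) = +0.033 V.

+0.033 V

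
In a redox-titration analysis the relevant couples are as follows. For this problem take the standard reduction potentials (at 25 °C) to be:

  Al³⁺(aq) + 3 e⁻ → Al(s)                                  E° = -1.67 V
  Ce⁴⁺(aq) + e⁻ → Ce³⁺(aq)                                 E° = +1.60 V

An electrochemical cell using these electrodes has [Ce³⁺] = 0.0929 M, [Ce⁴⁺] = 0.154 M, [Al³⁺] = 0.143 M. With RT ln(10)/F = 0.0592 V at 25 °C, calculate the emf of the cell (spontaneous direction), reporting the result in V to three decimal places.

Ce⁴⁺/Ce³⁺ is the cathode (higher E°), Al³⁺/Al the anode: E°cell = +1.60 − (-1.67) = +3.27 V, n = 3.
Overall: 3 Ce⁴⁺(aq) + Al(s) → 3 Ce³⁺(aq) + Al³⁺(aq)
Q = [Ce³⁺]^3·[Al³⁺] / ([Ce⁴⁺]^3); log Q = -1.503.
E = E° − (0.0592/n) log Q = +3.27 − (0.0592/3)(-1.503) = +3.300 V.

+3.300 V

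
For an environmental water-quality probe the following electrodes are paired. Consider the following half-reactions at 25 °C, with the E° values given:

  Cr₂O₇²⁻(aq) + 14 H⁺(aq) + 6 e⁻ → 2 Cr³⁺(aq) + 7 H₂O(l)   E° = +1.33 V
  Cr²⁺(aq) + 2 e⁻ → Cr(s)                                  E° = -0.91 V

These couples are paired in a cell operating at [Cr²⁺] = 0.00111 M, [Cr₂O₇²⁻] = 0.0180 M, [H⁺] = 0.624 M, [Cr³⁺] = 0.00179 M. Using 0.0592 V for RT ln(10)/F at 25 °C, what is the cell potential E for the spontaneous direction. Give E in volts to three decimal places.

Cr₂O₇²⁻/Cr³⁺ is the cathode (higher E°), Cr²⁺/Cr the anode: E°cell = +1.33 − (-0.91) = +2.24 V, n = 6.
Overall: Cr₂O₇²⁻(aq) + 14 H⁺(aq) + 3 Cr(s) → 2 Cr³⁺(aq) + 7 H₂O(l) + 3 Cr²⁺(aq)
Q = [Cr³⁺]^2·[Cr²⁺]^3 / ([Cr₂O₇²⁻]·[H⁺]^14); log Q = -9.746.
E = E° − (0.0592/n) log Q = +2.24 − (0.0592/6)(-9.746) = +2.336 V.

+2.336 V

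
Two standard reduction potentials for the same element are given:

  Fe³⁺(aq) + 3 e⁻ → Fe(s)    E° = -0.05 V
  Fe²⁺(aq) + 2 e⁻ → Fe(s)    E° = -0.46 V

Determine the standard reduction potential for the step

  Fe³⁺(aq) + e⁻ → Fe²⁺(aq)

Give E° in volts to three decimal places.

Sequential free energies add, so n₃E°₃ = n₁E°₁ + n₂E°₂.
With n₃ = 3, and the known step contributing 2×(-0.46) V, the unknown satisfies 1·E° = 3×(-0.05) − 2×(-0.46) = +0.770.
E° = +0.770 / 1 = +0.770 V.

+0.770 V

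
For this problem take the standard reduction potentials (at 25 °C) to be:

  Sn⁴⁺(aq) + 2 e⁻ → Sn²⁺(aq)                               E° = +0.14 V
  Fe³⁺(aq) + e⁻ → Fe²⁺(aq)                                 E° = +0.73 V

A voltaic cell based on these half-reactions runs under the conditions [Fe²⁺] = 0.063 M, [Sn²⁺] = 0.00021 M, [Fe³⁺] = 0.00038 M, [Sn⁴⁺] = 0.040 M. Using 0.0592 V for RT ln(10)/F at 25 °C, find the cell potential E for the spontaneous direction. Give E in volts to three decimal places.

+0.391 V

Fe³⁺/Fe²⁺ is the cathode (higher E°), Sn⁴⁺/Sn²⁺ the anode: E°cell = +0.73 − (+0.14) = +0.59 V, n = 2.
Overall: 2 Fe³⁺(aq) + Sn²⁺(aq) → 2 Fe²⁺(aq) + Sn⁴⁺(aq)
Q = [Fe²⁺]^2·[Sn⁴⁺] / ([Fe³⁺]^2·[Sn²⁺]); log Q = 6.719.
E = E° − (0.0592/n) log Q = +0.59 − (0.0592/2)(6.719) = +0.391 V.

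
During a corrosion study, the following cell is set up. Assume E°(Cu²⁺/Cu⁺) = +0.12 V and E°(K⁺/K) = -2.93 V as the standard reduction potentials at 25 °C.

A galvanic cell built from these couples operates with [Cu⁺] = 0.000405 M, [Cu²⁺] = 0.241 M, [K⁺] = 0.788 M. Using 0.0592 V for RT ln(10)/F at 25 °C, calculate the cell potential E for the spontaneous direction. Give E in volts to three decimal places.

Cu²⁺/Cu⁺ is the cathode (higher E°), K⁺/K the anode: E°cell = +0.12 − (-2.93) = +3.05 V, n = 1.
Overall: Cu²⁺(aq) + K(s) → Cu⁺(aq) + K⁺(aq)
Q = [Cu⁺]·[K⁺] / ([Cu²⁺]); log Q = -2.878.
E = E° − (0.0592/n) log Q = +3.05 − (0.0592/1)(-2.878) = +3.220 V.

+3.220 V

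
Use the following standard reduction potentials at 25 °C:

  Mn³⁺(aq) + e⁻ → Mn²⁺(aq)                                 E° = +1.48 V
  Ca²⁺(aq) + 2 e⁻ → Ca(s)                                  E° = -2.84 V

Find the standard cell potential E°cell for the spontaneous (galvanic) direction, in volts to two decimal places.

+4.32 V

The Mn³⁺/Mn²⁺ couple has the higher reduction potential, so it is the cathode; Ca²⁺/Ca is oxidised at the anode.
E°cell = E°(cathode) − E°(anode) = (+1.48) − (-2.84) = +4.32 V.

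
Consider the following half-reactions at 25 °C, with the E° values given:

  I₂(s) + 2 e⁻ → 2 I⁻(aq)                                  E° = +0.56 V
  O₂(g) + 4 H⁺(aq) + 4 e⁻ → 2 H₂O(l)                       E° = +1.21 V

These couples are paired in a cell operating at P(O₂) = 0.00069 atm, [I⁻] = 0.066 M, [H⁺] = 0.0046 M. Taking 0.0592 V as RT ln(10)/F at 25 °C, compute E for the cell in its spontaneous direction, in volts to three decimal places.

+0.395 V

O₂/H₂O is the cathode (higher E°), I₂/I⁻ the anode: E°cell = +1.21 − (+0.56) = +0.65 V, n = 4.
Overall: O₂(g) + 4 H⁺(aq) + 4 I⁻(aq) → 2 H₂O(l) + 2 I₂(s)
Q = 1 / (P(O₂)·[H⁺]^4·[I⁻]^4); log Q = 17.232.
E = E° − (0.0592/n) log Q = +0.65 − (0.0592/4)(17.232) = +0.395 V.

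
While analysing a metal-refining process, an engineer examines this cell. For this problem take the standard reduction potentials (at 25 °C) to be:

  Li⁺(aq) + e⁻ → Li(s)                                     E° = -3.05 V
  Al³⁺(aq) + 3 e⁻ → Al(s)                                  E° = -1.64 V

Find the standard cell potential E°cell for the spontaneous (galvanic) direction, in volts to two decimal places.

The Al³⁺/Al couple has the higher reduction potential, so it is the cathode; Li⁺/Li is oxidised at the anode.
E°cell = E°(cathode) − E°(anode) = (-1.64) − (-3.05) = +1.41 V.

+1.41 V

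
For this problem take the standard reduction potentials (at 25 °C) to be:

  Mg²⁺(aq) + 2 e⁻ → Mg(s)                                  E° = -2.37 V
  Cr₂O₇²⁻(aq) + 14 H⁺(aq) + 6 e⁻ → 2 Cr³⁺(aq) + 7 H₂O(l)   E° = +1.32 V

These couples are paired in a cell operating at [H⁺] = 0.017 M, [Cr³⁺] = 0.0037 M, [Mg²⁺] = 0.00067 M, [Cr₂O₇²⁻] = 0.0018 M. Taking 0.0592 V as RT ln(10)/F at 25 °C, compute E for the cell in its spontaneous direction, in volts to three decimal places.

Cr₂O₇²⁻/Cr³⁺ is the cathode (higher E°), Mg²⁺/Mg the anode: E°cell = +1.32 − (-2.37) = +3.69 V, n = 6.
Overall: Cr₂O₇²⁻(aq) + 14 H⁺(aq) + 3 Mg(s) → 2 Cr³⁺(aq) + 7 H₂O(l) + 3 Mg²⁺(aq)
Q = [Cr³⁺]^2·[Mg²⁺]^3 / ([Cr₂O₇²⁻]·[H⁺]^14); log Q = 13.133.
E = E° − (0.0592/n) log Q = +3.69 − (0.0592/6)(13.133) = +3.560 V.

+3.560 V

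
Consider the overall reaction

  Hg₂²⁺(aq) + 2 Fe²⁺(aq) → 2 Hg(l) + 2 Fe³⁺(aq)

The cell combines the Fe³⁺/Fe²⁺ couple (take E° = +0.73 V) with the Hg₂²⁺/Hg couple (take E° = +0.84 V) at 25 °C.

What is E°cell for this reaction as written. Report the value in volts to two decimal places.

The Hg₂²⁺/Hg couple has the higher reduction potential, so it is the cathode; Fe³⁺/Fe²⁺ is oxidised at the anode.
E°cell = E°(cathode) − E°(anode) = (+0.84) − (+0.73) = +0.11 V.

+0.11 V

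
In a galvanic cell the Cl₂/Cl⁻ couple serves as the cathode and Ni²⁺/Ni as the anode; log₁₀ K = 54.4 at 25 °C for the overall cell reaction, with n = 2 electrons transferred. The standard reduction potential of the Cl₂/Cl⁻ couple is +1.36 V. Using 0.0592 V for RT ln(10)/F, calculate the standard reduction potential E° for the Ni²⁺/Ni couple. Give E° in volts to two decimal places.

E°cell = (0.0592/n)·log K = (0.0592/2)(54.4) = +1.610 V.
Since Cl₂/Cl⁻ is the cathode and Ni²⁺/Ni the anode, E°cell = E°(Cl₂/Cl⁻) − E°(Ni²⁺/Ni).
So E°(Ni²⁺/Ni) = E°(Cl₂/Cl⁻) − E°cell = (+1.36) − (+1.610) = -0.25 V.

-0.25 V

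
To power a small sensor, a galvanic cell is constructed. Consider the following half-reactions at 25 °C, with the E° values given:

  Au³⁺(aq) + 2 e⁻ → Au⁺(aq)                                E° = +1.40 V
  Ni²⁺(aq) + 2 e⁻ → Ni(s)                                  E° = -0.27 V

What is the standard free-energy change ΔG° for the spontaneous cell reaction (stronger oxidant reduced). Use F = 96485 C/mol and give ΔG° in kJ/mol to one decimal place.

Au³⁺/Au⁺ (E° = +1.40 V) is the cathode; Ni²⁺/Ni (E° = -0.27 V) is the anode, so E°cell = +1.67 V.
Balancing electrons gives n = 2 (lcm of 2 and 2).
ΔG° = −nFE° = −(2)(96485)(+1.67) = -322,260 J = -322.3 kJ/mol.

-322.3 kJ/mol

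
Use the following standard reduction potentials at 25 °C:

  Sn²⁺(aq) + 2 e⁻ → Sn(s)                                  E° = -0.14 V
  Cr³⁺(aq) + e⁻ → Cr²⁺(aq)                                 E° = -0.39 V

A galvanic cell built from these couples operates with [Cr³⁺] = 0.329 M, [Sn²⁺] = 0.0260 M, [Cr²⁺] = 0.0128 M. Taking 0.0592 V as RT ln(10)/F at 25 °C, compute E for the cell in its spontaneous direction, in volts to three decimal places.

Sn²⁺/Sn is the cathode (higher E°), Cr³⁺/Cr²⁺ the anode: E°cell = -0.14 − (-0.39) = +0.25 V, n = 2.
Overall: Sn²⁺(aq) + 2 Cr²⁺(aq) → Sn(s) + 2 Cr³⁺(aq)
Q = [Cr³⁺]^2 / ([Sn²⁺]·[Cr²⁺]^2); log Q = 4.405.
E = E° − (0.0592/n) log Q = +0.25 − (0.0592/2)(4.405) = +0.120 V.

+0.120 V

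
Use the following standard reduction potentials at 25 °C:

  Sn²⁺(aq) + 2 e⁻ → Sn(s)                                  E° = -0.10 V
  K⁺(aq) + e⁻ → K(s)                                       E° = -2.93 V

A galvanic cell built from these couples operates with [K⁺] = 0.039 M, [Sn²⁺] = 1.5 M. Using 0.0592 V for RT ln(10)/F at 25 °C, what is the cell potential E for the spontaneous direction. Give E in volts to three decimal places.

+2.919 V

Sn²⁺/Sn is the cathode (higher E°), K⁺/K the anode: E°cell = -0.10 − (-2.93) = +2.83 V, n = 2.
Overall: Sn²⁺(aq) + 2 K(s) → Sn(s) + 2 K⁺(aq)
Q = [K⁺]^2 / ([Sn²⁺]); log Q = -2.994.
E = E° − (0.0592/n) log Q = +2.83 − (0.0592/2)(-2.994) = +2.919 V.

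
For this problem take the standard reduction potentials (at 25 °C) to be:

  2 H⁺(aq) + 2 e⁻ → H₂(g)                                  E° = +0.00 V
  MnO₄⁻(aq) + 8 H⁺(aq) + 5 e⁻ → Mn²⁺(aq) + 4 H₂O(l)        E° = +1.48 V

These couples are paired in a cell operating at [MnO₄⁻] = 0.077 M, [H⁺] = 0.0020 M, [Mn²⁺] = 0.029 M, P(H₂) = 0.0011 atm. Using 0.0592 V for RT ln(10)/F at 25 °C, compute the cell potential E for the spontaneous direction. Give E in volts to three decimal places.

MnO₄⁻/Mn²⁺ is the cathode (higher E°), H⁺/H₂ the anode: E°cell = +1.48 − (+0.00) = +1.48 V, n = 10.
Overall: 2 MnO₄⁻(aq) + 6 H⁺(aq) + 5 H₂(g) → 2 Mn²⁺(aq) + 8 H₂O(l)
Q = [Mn²⁺]^2 / ([MnO₄⁻]^2·[H⁺]^6·P(H₂)^5); log Q = 30.139.
E = E° − (0.0592/n) log Q = +1.48 − (0.0592/10)(30.139) = +1.302 V.

+1.302 V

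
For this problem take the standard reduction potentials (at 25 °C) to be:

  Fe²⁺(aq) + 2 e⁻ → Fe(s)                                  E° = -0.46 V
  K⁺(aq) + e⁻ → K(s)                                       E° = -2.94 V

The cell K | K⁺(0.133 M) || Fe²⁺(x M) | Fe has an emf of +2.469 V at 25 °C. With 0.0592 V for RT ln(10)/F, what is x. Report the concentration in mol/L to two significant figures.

Fe²⁺/Fe is the cathode, K⁺/K the anode: E°cell = +2.48 V, n = 2.
Overall reaction: Fe²⁺(aq) + 2 K(s) → Fe(s) + 2 K⁺(aq); Q = [K⁺]^2/[Fe²⁺]^1.
From E = E° − (0.0592/n) log Q: log Q = (E° − E)·n/0.0592 = (+2.48 − (+2.469))·2/0.0592 = 0.3716.
So 1·log[Fe²⁺] = 2·log(0.133) − log Q = -1.7523 − (0.3716) = -2.1239; [Fe²⁺] = 10^(-2.1239) ≈ 0.0075 M.

0.0075 M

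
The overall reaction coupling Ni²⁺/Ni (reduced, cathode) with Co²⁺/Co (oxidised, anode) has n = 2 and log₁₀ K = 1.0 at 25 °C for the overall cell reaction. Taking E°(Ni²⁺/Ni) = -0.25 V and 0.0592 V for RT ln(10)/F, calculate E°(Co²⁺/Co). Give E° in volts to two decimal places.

-0.28 V

E°cell = (0.0592/n)·log K = (0.0592/2)(1.0) = +0.030 V.
Since Ni²⁺/Ni is the cathode and Co²⁺/Co the anode, E°cell = E°(Ni²⁺/Ni) − E°(Co²⁺/Co).
So E°(Co²⁺/Co) = E°(Ni²⁺/Ni) − E°cell = (-0.25) − (+0.030) = -0.28 V.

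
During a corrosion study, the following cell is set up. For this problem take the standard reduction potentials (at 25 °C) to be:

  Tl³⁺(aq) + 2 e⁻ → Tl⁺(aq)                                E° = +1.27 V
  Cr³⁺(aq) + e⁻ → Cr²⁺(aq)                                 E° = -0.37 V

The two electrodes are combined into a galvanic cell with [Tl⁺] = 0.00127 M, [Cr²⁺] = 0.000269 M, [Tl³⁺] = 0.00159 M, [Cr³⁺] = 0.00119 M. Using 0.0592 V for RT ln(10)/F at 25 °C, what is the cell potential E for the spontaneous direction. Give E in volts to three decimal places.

Tl³⁺/Tl⁺ is the cathode (higher E°), Cr³⁺/Cr²⁺ the anode: E°cell = +1.27 − (-0.37) = +1.64 V, n = 2.
Overall: Tl³⁺(aq) + 2 Cr²⁺(aq) → Tl⁺(aq) + 2 Cr³⁺(aq)
Q = [Tl⁺]·[Cr³⁺]^2 / ([Tl³⁺]·[Cr²⁺]^2); log Q = 1.194.
E = E° − (0.0592/n) log Q = +1.64 − (0.0592/2)(1.194) = +1.605 V.

+1.605 V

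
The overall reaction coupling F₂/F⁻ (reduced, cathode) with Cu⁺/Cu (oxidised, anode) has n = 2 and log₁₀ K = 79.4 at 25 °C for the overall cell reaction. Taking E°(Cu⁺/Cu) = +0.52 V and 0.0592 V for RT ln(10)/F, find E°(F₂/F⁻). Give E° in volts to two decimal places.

E°cell = (0.0592/n)·log K = (0.0592/2)(79.4) = +2.350 V.
Since F₂/F⁻ is the cathode and Cu⁺/Cu the anode, E°cell = E°(F₂/F⁻) − E°(Cu⁺/Cu).
So E°(F₂/F⁻) = E°cell + E°(Cu⁺/Cu) = +2.350 + (+0.52) = +2.87 V.

+2.87 V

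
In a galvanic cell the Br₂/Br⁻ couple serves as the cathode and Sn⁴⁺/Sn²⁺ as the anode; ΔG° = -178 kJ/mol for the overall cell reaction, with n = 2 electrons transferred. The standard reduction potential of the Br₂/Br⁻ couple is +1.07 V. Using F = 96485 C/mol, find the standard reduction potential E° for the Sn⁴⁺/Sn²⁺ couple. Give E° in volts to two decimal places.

+0.15 V

E°cell = −ΔG°/(nF) = −(-178×10³)/((2)(96485)) = +0.922 V.
Since Br₂/Br⁻ is the cathode and Sn⁴⁺/Sn²⁺ the anode, E°cell = E°(Br₂/Br⁻) − E°(Sn⁴⁺/Sn²⁺).
So E°(Sn⁴⁺/Sn²⁺) = E°(Br₂/Br⁻) − E°cell = (+1.07) − (+0.922) = +0.15 V.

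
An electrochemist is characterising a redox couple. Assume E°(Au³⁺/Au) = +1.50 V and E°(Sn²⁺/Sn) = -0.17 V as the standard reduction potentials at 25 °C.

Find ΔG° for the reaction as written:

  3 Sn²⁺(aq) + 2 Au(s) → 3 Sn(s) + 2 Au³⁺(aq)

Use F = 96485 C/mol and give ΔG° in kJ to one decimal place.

+966.8 kJ

As written, Sn²⁺/Sn is reduced (cathode) and Au³⁺/Au is oxidised (anode), so E°cell = (-0.17) − (+1.50) = -1.67 V.
Balancing electrons gives n = 6.
ΔG° = −nFE° = −(6)(96485)(-1.67) = 966,780 J = +966.8 kJ.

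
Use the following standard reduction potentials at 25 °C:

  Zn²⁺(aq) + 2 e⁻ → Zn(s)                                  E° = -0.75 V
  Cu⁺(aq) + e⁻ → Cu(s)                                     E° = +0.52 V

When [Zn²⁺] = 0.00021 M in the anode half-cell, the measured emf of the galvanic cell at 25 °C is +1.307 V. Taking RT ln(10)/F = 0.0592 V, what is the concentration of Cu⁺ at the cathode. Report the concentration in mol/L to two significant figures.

Cu⁺/Cu is the cathode, Zn²⁺/Zn the anode: E°cell = +1.27 V, n = 2.
Overall reaction: 2 Cu⁺(aq) + Zn(s) → 2 Cu(s) + Zn²⁺(aq); Q = [Zn²⁺]^1/[Cu⁺]^2.
From E = E° − (0.0592/n) log Q: log Q = (E° − E)·n/0.0592 = (+1.27 − (+1.307))·2/0.0592 = -1.2500.
So 2·log[Cu⁺] = 1·log(0.00021) − log Q = -3.6778 − (-1.2500) = -2.4278; log[Cu⁺] = -2.4278 / 2 = -1.2139; [Cu⁺] = 10^(-1.2139) ≈ 0.061 M.

0.061 M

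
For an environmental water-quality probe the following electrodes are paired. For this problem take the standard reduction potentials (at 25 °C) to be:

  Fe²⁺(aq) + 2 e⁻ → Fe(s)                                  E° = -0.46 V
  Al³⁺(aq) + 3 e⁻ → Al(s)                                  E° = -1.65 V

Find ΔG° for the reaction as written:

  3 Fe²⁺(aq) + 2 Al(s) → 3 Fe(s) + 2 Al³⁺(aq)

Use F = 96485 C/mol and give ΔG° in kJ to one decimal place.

-688.9 kJ

As written, Fe²⁺/Fe is reduced (cathode) and Al³⁺/Al is oxidised (anode), so E°cell = (-0.46) − (-1.65) = +1.19 V.
Balancing electrons gives n = 6.
ΔG° = −nFE° = −(6)(96485)(+1.19) = -688,903 J = -688.9 kJ.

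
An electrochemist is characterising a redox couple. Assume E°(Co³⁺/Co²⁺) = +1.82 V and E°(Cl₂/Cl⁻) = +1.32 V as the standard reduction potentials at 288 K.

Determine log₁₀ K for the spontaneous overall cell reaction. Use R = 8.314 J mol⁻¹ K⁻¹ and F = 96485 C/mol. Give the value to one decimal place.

Cathode: Co³⁺/Co²⁺; anode: Cl₂/Cl⁻. E°cell = (+1.82) − (+1.32) = +0.50 V, with n = 2.
ΔG° = −nFE° = −RT ln K, so ln K = nFE°/(RT) = (2)(96485)(+0.50) / ((8.314)(288)) = 40.296.
log₁₀ K = 40.296 / ln 10 = 17.5.

17.5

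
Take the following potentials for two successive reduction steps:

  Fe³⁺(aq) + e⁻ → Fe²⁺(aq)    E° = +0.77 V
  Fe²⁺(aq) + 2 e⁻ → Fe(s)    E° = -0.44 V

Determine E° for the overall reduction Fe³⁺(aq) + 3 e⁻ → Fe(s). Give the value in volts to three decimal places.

-0.037 V

Standard free energies of sequential steps add: ΔG°₃ = ΔG°₁ + ΔG°₂, so n₃E°₃ = n₁E°₁ + n₂E°₂.
E°₃ = (1×+0.77 + 2×-0.44) / 3 = (-0.110) / 3 = -0.037 V.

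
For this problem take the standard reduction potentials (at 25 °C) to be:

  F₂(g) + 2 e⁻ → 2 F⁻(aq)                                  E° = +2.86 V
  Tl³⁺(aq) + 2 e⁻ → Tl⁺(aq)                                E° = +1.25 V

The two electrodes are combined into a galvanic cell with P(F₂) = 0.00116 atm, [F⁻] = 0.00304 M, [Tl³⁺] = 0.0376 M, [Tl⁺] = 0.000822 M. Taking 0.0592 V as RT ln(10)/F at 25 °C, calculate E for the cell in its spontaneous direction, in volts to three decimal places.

F₂/F⁻ is the cathode (higher E°), Tl³⁺/Tl⁺ the anode: E°cell = +2.86 − (+1.25) = +1.61 V, n = 2.
Overall: F₂(g) + Tl⁺(aq) → 2 F⁻(aq) + Tl³⁺(aq)
Q = [F⁻]^2·[Tl³⁺] / (P(F₂)·[Tl⁺]); log Q = -0.438.
E = E° − (0.0592/n) log Q = +1.61 − (0.0592/2)(-0.438) = +1.623 V.

+1.623 V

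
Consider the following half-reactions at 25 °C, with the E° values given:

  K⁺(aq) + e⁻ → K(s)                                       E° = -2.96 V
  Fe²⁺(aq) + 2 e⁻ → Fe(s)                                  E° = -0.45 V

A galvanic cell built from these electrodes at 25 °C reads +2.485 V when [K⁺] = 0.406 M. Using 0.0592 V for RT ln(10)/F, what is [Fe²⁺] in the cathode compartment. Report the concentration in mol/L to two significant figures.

Fe²⁺/Fe is the cathode, K⁺/K the anode: E°cell = +2.51 V, n = 2.
Overall reaction: Fe²⁺(aq) + 2 K(s) → Fe(s) + 2 K⁺(aq); Q = [K⁺]^2/[Fe²⁺]^1.
From E = E° − (0.0592/n) log Q: log Q = (E° − E)·n/0.0592 = (+2.51 − (+2.485))·2/0.0592 = 0.8446.
So 1·log[Fe²⁺] = 2·log(0.406) − log Q = -0.7829 − (0.8446) = -1.6275; [Fe²⁺] = 10^(-1.6275) ≈ 0.024 M.

0.024 M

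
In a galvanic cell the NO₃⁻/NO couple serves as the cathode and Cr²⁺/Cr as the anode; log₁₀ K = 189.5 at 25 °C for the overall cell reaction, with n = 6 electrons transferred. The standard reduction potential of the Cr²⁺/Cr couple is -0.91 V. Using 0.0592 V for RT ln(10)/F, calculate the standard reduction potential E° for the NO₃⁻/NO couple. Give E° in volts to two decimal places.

E°cell = (0.0592/n)·log K = (0.0592/6)(189.5) = +1.870 V.
Since NO₃⁻/NO is the cathode and Cr²⁺/Cr the anode, E°cell = E°(NO₃⁻/NO) − E°(Cr²⁺/Cr).
So E°(NO₃⁻/NO) = E°cell + E°(Cr²⁺/Cr) = +1.870 + (-0.91) = +0.96 V.

+0.96 V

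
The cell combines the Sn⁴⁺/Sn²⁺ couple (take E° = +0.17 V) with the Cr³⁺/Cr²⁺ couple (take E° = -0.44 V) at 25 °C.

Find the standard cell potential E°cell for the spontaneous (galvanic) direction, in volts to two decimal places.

The Sn⁴⁺/Sn²⁺ couple has the higher reduction potential, so it is the cathode; Cr³⁺/Cr²⁺ is oxidised at the anode.
E°cell = E°(cathode) − E°(anode) = (+0.17) − (-0.44) = +0.61 V.

+0.61 V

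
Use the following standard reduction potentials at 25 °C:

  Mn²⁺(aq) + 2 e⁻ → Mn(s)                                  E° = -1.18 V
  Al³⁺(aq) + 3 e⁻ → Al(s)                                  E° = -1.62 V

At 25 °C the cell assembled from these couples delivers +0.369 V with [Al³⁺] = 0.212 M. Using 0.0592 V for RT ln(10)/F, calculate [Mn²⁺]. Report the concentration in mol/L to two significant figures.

0.0014 M

Mn²⁺/Mn is the cathode, Al³⁺/Al the anode: E°cell = +0.44 V, n = 6.
Overall reaction: 3 Mn²⁺(aq) + 2 Al(s) → 3 Mn(s) + 2 Al³⁺(aq); Q = [Al³⁺]^2/[Mn²⁺]^3.
From E = E° − (0.0592/n) log Q: log Q = (E° − E)·n/0.0592 = (+0.44 − (+0.369))·6/0.0592 = 7.1959.
So 3·log[Mn²⁺] = 2·log(0.212) − log Q = -1.3473 − (7.1959) = -8.5432; log[Mn²⁺] = -8.5432 / 3 = -2.8477; [Mn²⁺] = 10^(-2.8477) ≈ 0.0014 M.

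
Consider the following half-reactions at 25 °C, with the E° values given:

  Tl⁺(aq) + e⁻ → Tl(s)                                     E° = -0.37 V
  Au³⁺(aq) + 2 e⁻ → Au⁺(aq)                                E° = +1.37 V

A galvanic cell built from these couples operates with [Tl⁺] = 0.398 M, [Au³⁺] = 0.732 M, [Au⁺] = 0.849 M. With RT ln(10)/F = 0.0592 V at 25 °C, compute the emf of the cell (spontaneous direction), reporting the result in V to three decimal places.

+1.762 V

Au³⁺/Au⁺ is the cathode (higher E°), Tl⁺/Tl the anode: E°cell = +1.37 − (-0.37) = +1.74 V, n = 2.
Overall: Au³⁺(aq) + 2 Tl(s) → Au⁺(aq) + 2 Tl⁺(aq)
Q = [Au⁺]·[Tl⁺]^2 / ([Au³⁺]); log Q = -0.736.
E = E° − (0.0592/n) log Q = +1.74 − (0.0592/2)(-0.736) = +1.762 V.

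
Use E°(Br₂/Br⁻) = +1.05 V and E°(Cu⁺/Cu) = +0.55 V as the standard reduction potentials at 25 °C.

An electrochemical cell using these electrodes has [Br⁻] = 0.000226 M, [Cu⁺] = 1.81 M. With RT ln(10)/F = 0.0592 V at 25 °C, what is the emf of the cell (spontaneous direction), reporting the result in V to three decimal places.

+0.701 V

Br₂/Br⁻ is the cathode (higher E°), Cu⁺/Cu the anode: E°cell = +1.05 − (+0.55) = +0.50 V, n = 2.
Overall: Br₂(l) + 2 Cu(s) → 2 Br⁻(aq) + 2 Cu⁺(aq)
Q = [Br⁻]^2·[Cu⁺]^2; log Q = -6.776.
E = E° − (0.0592/n) log Q = +0.50 − (0.0592/2)(-6.776) = +0.701 V.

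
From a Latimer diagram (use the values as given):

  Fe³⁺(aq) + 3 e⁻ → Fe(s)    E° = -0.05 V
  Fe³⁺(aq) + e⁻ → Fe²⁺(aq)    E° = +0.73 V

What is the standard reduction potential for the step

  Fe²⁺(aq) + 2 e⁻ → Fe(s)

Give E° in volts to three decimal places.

-0.440 V

Sequential free energies add, so n₃E°₃ = n₁E°₁ + n₂E°₂.
With n₃ = 3, and the known step contributing 1×(+0.73) V, the unknown satisfies 2·E° = 3×(-0.05) − 1×(+0.73) = -0.880.
E° = -0.880 / 2 = -0.440 V.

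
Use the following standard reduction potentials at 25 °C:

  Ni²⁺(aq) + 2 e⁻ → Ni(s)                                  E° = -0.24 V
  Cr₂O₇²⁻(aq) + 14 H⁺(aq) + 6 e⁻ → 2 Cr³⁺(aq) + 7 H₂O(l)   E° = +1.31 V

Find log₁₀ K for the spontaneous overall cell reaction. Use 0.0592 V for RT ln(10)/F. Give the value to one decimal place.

157.1

Cathode: Cr₂O₇²⁻/Cr³⁺; anode: Ni²⁺/Ni. E°cell = +1.55 V, n = 6.
log K = nE°cell / 0.0592 = (6)(+1.55) / 0.0592 = 157.1.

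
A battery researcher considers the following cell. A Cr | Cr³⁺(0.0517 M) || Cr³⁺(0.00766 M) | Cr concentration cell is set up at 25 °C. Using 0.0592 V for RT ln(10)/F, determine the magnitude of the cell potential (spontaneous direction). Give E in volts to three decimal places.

+0.016 V

For a concentration cell E°cell = 0. The 0.0517 M side is the cathode (reduction is favoured where [Cr³⁺] is higher).
With n = 3, E = −(0.0592/3) log([Cr³⁺]ₐₙ/[Cr³⁺]꜀ₐₜ) = −(0.0592/3) log(0.00766/0.0517) = −(0.0592/3)(-0.829) = +0.016 V.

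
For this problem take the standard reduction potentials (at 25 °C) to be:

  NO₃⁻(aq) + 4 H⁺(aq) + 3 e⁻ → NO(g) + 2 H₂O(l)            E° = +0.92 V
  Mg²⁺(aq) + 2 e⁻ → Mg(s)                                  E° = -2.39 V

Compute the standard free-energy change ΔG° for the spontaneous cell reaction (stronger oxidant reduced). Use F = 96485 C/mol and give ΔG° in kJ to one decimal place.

-1916.2 kJ

NO₃⁻/NO (E° = +0.92 V) is the cathode; Mg²⁺/Mg (E° = -2.39 V) is the anode, so E°cell = +3.31 V.
Balancing electrons gives n = 6 (lcm of 3 and 2).
ΔG° = −nFE° = −(6)(96485)(+3.31) = -1,916,192 J = -1916.2 kJ.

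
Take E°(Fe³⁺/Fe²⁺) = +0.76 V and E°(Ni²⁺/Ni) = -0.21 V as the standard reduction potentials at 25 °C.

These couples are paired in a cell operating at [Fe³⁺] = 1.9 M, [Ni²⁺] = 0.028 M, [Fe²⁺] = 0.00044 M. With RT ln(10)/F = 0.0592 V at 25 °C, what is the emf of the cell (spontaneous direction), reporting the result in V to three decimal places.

+1.231 V

Fe³⁺/Fe²⁺ is the cathode (higher E°), Ni²⁺/Ni the anode: E°cell = +0.76 − (-0.21) = +0.97 V, n = 2.
Overall: 2 Fe³⁺(aq) + Ni(s) → 2 Fe²⁺(aq) + Ni²⁺(aq)
Q = [Fe²⁺]^2·[Ni²⁺] / ([Fe³⁺]^2); log Q = -8.823.
E = E° − (0.0592/n) log Q = +0.97 − (0.0592/2)(-8.823) = +1.231 V.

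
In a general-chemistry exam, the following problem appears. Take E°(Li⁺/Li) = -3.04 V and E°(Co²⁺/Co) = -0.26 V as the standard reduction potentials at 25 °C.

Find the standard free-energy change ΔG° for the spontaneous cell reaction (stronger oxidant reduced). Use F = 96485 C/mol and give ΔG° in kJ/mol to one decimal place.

-536.5 kJ/mol

Co²⁺/Co (E° = -0.26 V) is the cathode; Li⁺/Li (E° = -3.04 V) is the anode, so E°cell = +2.78 V.
Balancing electrons gives n = 2 (lcm of 2 and 1).
ΔG° = −nFE° = −(2)(96485)(+2.78) = -536,457 J = -536.5 kJ/mol.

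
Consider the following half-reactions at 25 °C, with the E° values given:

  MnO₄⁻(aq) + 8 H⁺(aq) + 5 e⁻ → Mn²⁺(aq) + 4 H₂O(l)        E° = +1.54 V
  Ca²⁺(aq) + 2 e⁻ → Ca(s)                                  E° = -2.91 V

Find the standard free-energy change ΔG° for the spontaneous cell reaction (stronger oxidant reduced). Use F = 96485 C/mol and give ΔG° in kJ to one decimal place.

-4293.6 kJ

MnO₄⁻/Mn²⁺ (E° = +1.54 V) is the cathode; Ca²⁺/Ca (E° = -2.91 V) is the anode, so E°cell = +4.45 V.
Balancing electrons gives n = 10 (lcm of 5 and 2).
ΔG° = −nFE° = −(10)(96485)(+4.45) = -4,293,582 J = -4293.6 kJ.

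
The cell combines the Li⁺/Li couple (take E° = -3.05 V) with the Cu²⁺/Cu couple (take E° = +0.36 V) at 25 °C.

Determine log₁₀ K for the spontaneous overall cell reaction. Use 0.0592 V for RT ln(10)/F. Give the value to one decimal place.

115.2

Cathode: Cu²⁺/Cu; anode: Li⁺/Li. E°cell = +3.41 V, n = 2.
log K = nE°cell / 0.0592 = (2)(+3.41) / 0.0592 = 115.2.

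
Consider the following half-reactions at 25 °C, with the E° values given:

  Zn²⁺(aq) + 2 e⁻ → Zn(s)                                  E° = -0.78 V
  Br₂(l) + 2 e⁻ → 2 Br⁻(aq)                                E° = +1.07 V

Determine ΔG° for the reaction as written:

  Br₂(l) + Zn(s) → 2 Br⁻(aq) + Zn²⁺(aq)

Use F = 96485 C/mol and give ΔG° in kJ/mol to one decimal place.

As written, Br₂/Br⁻ is reduced (cathode) and Zn²⁺/Zn is oxidised (anode), so E°cell = (+1.07) − (-0.78) = +1.85 V.
Balancing electrons gives n = 2.
ΔG° = −nFE° = −(2)(96485)(+1.85) = -356,994 J = -357.0 kJ/mol.

-357.0 kJ/mol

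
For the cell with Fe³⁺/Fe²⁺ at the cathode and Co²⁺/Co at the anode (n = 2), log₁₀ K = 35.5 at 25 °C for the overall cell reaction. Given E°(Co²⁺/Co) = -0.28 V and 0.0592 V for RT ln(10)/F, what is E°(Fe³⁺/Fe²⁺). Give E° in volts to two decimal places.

+0.77 V

E°cell = (0.0592/n)·log K = (0.0592/2)(35.5) = +1.051 V.
Since Fe³⁺/Fe²⁺ is the cathode and Co²⁺/Co the anode, E°cell = E°(Fe³⁺/Fe²⁺) − E°(Co²⁺/Co).
So E°(Fe³⁺/Fe²⁺) = E°cell + E°(Co²⁺/Co) = +1.051 + (-0.28) = +0.77 V.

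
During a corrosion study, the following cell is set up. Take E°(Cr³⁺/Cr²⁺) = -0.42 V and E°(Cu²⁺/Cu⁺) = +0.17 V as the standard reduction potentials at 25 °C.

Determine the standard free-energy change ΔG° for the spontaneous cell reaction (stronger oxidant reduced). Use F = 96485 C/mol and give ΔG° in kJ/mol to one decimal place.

Cu²⁺/Cu⁺ (E° = +0.17 V) is the cathode; Cr³⁺/Cr²⁺ (E° = -0.42 V) is the anode, so E°cell = +0.59 V.
Balancing electrons gives n = 1 (lcm of 1 and 1).
ΔG° = −nFE° = −(1)(96485)(+0.59) = -56,926 J = -56.9 kJ/mol.

-56.9 kJ/mol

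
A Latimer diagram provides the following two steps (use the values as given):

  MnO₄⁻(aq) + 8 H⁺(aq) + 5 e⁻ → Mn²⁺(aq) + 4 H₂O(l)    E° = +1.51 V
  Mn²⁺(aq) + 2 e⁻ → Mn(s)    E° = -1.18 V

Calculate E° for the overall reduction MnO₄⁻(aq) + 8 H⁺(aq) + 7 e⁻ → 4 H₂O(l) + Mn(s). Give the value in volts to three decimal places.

+0.741 V

Standard free energies of sequential steps add: ΔG°₃ = ΔG°₁ + ΔG°₂, so n₃E°₃ = n₁E°₁ + n₂E°₂.
E°₃ = (5×+1.51 + 2×-1.18) / 7 = (+5.190) / 7 = +0.741 V.
E° values themselves are not directly additive — weighting by electron count is essential.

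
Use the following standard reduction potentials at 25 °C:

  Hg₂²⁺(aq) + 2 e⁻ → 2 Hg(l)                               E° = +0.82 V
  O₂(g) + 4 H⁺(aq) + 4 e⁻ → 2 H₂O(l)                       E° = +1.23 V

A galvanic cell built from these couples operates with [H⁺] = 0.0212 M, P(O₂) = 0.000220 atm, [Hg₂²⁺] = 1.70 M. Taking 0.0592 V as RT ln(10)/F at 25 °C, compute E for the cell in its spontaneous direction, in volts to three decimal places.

+0.250 V

O₂/H₂O is the cathode (higher E°), Hg₂²⁺/Hg the anode: E°cell = +1.23 − (+0.82) = +0.41 V, n = 4.
Overall: O₂(g) + 4 H⁺(aq) + 4 Hg(l) → 2 H₂O(l) + 2 Hg₂²⁺(aq)
Q = [Hg₂²⁺]^2 / (P(O₂)·[H⁺]^4); log Q = 10.813.
E = E° − (0.0592/n) log Q = +0.41 − (0.0592/4)(10.813) = +0.250 V.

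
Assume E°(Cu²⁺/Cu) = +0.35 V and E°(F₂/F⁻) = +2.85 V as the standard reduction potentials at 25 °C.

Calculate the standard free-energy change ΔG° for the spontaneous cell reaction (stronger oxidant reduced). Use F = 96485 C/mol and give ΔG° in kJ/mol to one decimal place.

-482.4 kJ/mol

F₂/F⁻ (E° = +2.85 V) is the cathode; Cu²⁺/Cu (E° = +0.35 V) is the anode, so E°cell = +2.50 V.
Balancing electrons gives n = 2 (lcm of 2 and 2).
ΔG° = −nFE° = −(2)(96485)(+2.50) = -482,425 J = -482.4 kJ/mol.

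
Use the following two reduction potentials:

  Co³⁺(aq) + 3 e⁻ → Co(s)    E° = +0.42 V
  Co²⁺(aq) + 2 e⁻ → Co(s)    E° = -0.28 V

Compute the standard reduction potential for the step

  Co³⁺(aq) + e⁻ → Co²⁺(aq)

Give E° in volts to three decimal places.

+1.820 V

Sequential free energies add, so n₃E°₃ = n₁E°₁ + n₂E°₂.
With n₃ = 3, and the known step contributing 2×(-0.28) V, the unknown satisfies 1·E° = 3×(+0.42) − 2×(-0.28) = +1.820.
E° = +1.820 / 1 = +1.820 V.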